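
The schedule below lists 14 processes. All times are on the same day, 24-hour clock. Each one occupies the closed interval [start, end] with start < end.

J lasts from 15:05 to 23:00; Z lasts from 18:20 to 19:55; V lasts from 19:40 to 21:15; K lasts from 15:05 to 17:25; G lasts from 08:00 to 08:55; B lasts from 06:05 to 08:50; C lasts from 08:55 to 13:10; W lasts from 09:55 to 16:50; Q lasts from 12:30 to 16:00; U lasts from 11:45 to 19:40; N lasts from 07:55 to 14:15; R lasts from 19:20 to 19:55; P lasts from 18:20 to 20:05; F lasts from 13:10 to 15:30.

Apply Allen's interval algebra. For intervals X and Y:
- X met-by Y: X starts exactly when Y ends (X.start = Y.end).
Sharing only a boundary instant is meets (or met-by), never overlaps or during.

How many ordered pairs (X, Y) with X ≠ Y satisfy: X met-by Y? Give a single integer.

Checking all 182 ordered pairs for relation 'met-by'; matching pairs in alphabetical order:
(C, G): C met-by G ✓
(F, C): F met-by C ✓
(V, U): V met-by U ✓
Count: 3.

3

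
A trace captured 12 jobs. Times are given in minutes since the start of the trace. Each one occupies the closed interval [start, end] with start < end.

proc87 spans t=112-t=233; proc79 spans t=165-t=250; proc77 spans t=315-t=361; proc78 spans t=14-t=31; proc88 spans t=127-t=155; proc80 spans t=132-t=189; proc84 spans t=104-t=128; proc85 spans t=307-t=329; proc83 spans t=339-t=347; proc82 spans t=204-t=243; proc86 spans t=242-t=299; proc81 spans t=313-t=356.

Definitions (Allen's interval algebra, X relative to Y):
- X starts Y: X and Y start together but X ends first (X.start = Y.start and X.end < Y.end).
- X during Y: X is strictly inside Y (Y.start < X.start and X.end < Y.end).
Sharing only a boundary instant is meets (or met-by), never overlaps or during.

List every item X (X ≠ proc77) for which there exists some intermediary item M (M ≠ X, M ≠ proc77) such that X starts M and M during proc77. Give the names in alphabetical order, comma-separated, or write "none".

none

Target proc77 = [t=315, t=361].
Intermediaries M with M during proc77: proc83.
Via proc83 — items with X starts proc83: none.
Union: none.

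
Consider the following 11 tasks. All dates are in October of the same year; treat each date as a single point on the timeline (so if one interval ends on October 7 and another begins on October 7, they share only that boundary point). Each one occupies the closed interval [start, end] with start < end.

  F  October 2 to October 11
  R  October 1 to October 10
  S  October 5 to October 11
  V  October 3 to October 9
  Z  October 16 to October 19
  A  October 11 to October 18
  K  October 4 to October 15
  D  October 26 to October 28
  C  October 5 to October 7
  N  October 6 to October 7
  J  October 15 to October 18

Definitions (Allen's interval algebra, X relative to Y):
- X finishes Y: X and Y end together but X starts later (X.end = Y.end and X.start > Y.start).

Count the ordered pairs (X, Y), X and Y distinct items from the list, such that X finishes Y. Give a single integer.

3

Checking all 110 ordered pairs for relation 'finishes'; matching pairs in alphabetical order:
(J, A): J finishes A ✓
(N, C): N finishes C ✓
(S, F): S finishes F ✓
Count: 3.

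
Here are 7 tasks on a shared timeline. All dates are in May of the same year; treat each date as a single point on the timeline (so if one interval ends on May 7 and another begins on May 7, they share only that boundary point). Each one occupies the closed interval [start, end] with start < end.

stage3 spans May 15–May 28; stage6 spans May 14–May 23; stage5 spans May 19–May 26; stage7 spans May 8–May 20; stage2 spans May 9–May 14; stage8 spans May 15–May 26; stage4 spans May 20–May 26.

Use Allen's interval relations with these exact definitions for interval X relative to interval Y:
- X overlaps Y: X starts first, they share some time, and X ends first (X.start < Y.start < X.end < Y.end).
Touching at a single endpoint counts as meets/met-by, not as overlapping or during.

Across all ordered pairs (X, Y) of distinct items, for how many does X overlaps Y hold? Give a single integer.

8

Checking all 42 ordered pairs for relation 'overlaps'; matching pairs in alphabetical order:
(stage6, stage3): stage6 overlaps stage3 ✓
(stage6, stage4): stage6 overlaps stage4 ✓
(stage6, stage5): stage6 overlaps stage5 ✓
(stage6, stage8): stage6 overlaps stage8 ✓
(stage7, stage3): stage7 overlaps stage3 ✓
(stage7, stage5): stage7 overlaps stage5 ✓
(stage7, stage6): stage7 overlaps stage6 ✓
(stage7, stage8): stage7 overlaps stage8 ✓
Count: 8.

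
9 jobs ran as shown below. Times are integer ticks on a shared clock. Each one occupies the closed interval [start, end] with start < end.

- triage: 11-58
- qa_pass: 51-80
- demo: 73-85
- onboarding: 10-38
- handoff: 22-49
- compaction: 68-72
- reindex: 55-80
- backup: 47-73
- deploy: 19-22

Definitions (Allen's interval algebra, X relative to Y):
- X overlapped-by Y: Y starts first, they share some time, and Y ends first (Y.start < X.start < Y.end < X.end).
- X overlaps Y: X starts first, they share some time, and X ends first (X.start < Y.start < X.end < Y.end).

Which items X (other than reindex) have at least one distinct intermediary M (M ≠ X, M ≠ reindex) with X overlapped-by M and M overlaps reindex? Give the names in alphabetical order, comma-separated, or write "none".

Target reindex = [55, 80].
Intermediaries M with M overlaps reindex: backup, triage.
Via backup — items with X overlapped-by backup: qa_pass.
Via triage — items with X overlapped-by triage: backup, qa_pass.
Union: backup, qa_pass.

backup, qa_pass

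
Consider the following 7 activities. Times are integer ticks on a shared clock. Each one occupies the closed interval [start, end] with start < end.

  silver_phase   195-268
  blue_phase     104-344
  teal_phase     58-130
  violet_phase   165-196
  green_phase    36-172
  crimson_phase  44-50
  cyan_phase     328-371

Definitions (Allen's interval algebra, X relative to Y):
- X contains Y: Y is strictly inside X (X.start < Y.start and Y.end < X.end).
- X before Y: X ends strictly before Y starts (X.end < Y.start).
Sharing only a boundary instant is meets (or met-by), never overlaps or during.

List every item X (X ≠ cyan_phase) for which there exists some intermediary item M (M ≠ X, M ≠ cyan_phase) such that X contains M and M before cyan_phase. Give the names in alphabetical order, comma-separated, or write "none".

blue_phase, green_phase

Target cyan_phase = [328, 371].
Intermediaries M with M before cyan_phase: crimson_phase, green_phase, silver_phase, teal_phase, violet_phase.
Via crimson_phase — items with X contains crimson_phase: green_phase.
Via green_phase — items with X contains green_phase: none.
Via silver_phase — items with X contains silver_phase: blue_phase.
Via teal_phase — items with X contains teal_phase: green_phase.
Via violet_phase — items with X contains violet_phase: blue_phase.
Union: blue_phase, green_phase.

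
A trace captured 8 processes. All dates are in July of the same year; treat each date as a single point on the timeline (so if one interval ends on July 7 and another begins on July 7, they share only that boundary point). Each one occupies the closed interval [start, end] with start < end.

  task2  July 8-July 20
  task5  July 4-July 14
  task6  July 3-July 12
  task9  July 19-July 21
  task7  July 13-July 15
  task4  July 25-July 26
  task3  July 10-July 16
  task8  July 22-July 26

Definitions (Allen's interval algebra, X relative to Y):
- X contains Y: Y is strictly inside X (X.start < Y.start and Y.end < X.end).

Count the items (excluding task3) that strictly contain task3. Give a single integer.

Target task3 = [July 10, July 16].
task2 [July 8, July 20] → contains → counts.
task4 [July 25, July 26] → after → no.
task5 [July 4, July 14] → overlaps → no.
task6 [July 3, July 12] → overlaps → no.
task7 [July 13, July 15] → during → no.
task8 [July 22, July 26] → after → no.
task9 [July 19, July 21] → after → no.
Total: 1.

1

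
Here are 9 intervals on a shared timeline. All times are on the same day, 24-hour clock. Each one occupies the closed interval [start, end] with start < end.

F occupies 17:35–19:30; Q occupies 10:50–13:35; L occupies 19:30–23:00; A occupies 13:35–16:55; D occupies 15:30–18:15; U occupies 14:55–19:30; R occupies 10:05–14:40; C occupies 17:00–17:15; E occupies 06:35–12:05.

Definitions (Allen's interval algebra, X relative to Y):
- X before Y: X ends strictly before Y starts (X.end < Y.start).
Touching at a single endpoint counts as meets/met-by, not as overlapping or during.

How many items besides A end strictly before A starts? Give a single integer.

1

Target A = [13:35, 16:55].
C [17:00, 17:15] → after → no.
D [15:30, 18:15] → overlapped-by → no.
E [06:35, 12:05] → before → counts.
F [17:35, 19:30] → after → no.
L [19:30, 23:00] → after → no.
Q [10:50, 13:35] → meets → no.
R [10:05, 14:40] → overlaps → no.
U [14:55, 19:30] → overlapped-by → no.
Total: 1.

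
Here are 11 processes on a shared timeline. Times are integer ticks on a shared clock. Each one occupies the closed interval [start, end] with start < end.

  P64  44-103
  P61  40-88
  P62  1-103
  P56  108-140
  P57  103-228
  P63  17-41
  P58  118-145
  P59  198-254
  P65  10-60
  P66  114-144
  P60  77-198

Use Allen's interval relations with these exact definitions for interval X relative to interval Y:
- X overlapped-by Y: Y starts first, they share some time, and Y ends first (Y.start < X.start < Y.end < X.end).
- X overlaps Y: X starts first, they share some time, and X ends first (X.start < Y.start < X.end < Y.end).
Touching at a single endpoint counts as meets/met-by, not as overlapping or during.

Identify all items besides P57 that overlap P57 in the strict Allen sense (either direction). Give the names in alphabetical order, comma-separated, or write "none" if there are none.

Target P57 = [103, 228].
P56 [108, 140] → during → no.
P58 [118, 145] → during → no.
P59 [198, 254] → overlapped-by → yes.
P60 [77, 198] → overlaps → yes.
P61 [40, 88] → before → no.
P62 [1, 103] → meets → no.
P63 [17, 41] → before → no.
P64 [44, 103] → meets → no.
P65 [10, 60] → before → no.
P66 [114, 144] → during → no.
Result: P59, P60.

P59, P60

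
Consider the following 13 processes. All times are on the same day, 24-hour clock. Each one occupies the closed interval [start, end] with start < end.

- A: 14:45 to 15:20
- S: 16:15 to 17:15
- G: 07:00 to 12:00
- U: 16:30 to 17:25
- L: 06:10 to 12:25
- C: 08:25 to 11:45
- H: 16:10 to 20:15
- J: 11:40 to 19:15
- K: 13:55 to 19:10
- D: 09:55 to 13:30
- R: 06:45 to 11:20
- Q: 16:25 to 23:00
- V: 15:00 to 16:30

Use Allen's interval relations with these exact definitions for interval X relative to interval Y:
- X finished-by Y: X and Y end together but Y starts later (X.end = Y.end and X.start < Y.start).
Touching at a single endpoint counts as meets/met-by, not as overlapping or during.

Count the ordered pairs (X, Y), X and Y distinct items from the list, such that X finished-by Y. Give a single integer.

0

Checking all 156 ordered pairs for relation 'finished-by'; matching pairs in alphabetical order:
No pair satisfies it.
Count: 0.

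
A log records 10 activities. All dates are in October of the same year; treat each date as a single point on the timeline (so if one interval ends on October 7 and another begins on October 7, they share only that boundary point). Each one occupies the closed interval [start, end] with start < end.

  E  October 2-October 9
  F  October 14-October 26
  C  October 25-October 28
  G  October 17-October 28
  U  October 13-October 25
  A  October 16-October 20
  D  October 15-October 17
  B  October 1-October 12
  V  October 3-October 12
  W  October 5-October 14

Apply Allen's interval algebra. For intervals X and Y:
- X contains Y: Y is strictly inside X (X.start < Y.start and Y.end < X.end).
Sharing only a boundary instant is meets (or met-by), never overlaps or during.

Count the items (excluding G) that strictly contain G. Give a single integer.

0

Target G = [October 17, October 28].
A [October 16, October 20] → overlaps → no.
B [October 1, October 12] → before → no.
C [October 25, October 28] → finishes → no.
D [October 15, October 17] → meets → no.
E [October 2, October 9] → before → no.
F [October 14, October 26] → overlaps → no.
U [October 13, October 25] → overlaps → no.
V [October 3, October 12] → before → no.
W [October 5, October 14] → before → no.
Total: 0.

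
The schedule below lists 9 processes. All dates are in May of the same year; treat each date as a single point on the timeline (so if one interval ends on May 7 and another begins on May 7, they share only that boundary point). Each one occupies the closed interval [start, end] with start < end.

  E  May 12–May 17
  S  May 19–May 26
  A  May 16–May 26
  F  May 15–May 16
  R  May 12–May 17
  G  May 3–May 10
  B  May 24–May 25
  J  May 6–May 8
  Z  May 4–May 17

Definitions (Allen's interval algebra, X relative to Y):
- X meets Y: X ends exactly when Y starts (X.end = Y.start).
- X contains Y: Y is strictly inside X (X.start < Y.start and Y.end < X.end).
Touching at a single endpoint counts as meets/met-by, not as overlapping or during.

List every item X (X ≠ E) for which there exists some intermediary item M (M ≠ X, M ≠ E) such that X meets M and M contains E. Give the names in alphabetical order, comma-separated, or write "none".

Target E = [May 12, May 17].
Intermediaries M with M contains E: none.
Union: none.

none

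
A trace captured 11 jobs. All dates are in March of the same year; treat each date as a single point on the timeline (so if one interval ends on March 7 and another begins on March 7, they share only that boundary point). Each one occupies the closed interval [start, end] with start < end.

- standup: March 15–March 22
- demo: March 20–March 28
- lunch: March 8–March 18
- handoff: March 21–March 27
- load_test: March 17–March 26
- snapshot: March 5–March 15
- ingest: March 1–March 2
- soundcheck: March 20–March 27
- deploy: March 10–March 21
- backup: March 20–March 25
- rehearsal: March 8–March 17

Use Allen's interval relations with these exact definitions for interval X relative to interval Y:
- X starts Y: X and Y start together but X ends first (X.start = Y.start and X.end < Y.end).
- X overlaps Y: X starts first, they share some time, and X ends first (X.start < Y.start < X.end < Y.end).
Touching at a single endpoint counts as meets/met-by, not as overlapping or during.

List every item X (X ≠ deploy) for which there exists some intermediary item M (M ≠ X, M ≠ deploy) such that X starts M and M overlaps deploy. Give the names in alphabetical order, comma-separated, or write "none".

Target deploy = [March 10, March 21].
Intermediaries M with M overlaps deploy: lunch, rehearsal, snapshot.
Via lunch — items with X starts lunch: rehearsal.
Via rehearsal — items with X starts rehearsal: none.
Via snapshot — items with X starts snapshot: none.
Union: rehearsal.

rehearsal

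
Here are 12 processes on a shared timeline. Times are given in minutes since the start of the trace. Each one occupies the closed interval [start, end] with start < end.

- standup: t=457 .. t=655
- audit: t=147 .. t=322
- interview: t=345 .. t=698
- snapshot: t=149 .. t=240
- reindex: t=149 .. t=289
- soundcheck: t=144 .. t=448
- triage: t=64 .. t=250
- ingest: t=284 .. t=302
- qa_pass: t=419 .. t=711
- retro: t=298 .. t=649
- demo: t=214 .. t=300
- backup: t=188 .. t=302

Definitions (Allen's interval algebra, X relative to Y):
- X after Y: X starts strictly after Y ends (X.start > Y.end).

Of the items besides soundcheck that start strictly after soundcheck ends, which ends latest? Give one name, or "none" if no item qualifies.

standup

Target soundcheck = [t=144, t=448].
audit [t=147, t=322] → during → excluded.
backup [t=188, t=302] → during → excluded.
demo [t=214, t=300] → during → excluded.
ingest [t=284, t=302] → during → excluded.
interview [t=345, t=698] → overlapped-by → excluded.
qa_pass [t=419, t=711] → overlapped-by → excluded.
reindex [t=149, t=289] → during → excluded.
retro [t=298, t=649] → overlapped-by → excluded.
snapshot [t=149, t=240] → during → excluded.
standup [t=457, t=655] → after → candidate.
triage [t=64, t=250] → overlaps → excluded.
Among candidates, latest end is t=655 → standup.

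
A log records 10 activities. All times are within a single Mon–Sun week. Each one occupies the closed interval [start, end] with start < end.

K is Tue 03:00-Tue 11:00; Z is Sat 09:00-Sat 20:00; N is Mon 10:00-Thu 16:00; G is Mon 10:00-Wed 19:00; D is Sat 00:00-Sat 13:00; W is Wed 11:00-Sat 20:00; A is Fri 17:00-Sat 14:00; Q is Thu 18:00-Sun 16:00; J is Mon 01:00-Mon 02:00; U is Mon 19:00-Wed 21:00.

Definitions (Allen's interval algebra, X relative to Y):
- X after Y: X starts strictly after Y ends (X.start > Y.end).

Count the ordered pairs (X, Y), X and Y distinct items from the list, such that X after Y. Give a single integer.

26

Checking all 90 ordered pairs for relation 'after'; matching pairs in alphabetical order:
(A, G): A after G ✓
(A, J): A after J ✓
(A, K): A after K ✓
(A, N): A after N ✓
(A, U): A after U ✓
(D, G): D after G ✓
(D, J): D after J ✓
(D, K): D after K ✓
(D, N): D after N ✓
(D, U): D after U ✓
(G, J): G after J ✓
(K, J): K after J ✓
(N, J): N after J ✓
(Q, G): Q after G ✓
(Q, J): Q after J ✓
(Q, K): Q after K ✓
(Q, N): Q after N ✓
(Q, U): Q after U ✓
(U, J): U after J ✓
(W, J): W after J ✓
(W, K): W after K ✓
(Z, G): Z after G ✓
(Z, J): Z after J ✓
(Z, K): Z after K ✓
... plus 2 further pairs not listed.
Count: 26.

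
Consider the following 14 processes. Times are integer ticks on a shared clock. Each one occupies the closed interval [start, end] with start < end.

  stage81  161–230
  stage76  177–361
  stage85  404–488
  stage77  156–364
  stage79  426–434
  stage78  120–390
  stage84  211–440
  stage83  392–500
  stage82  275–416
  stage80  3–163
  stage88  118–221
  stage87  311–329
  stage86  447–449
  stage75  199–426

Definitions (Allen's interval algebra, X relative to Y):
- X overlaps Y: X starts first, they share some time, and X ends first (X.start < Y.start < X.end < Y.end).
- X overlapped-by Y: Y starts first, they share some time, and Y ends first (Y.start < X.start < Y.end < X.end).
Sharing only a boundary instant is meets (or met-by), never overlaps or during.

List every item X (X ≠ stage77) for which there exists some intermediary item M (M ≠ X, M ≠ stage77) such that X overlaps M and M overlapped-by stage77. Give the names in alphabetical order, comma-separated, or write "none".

stage75, stage76, stage78, stage81, stage88

Target stage77 = [156, 364].
Intermediaries M with M overlapped-by stage77: stage75, stage82, stage84.
Via stage75 — items with X overlaps stage75: stage76, stage78, stage81, stage88.
Via stage82 — items with X overlaps stage82: stage76, stage78.
Via stage84 — items with X overlaps stage84: stage75, stage76, stage78, stage81, stage88.
Union: stage75, stage76, stage78, stage81, stage88.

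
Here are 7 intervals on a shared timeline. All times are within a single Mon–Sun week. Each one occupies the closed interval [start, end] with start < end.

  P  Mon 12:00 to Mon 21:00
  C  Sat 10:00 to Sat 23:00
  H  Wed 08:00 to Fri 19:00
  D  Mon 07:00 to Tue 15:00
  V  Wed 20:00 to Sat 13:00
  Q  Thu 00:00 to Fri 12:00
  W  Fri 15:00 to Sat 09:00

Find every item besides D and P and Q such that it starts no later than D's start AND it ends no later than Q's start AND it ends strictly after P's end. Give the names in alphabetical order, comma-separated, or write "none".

none

Conditions: its start is no later than D's start (X.start <= Mon 07:00) AND its end is no later than Q's start (X.end <= Thu 00:00) AND its end is strictly after P's end (X.end > Mon 21:00).
C: start Sat 10:00 <= Mon 07:00? ✗; end Sat 23:00 <= Thu 00:00? ✗; end Sat 23:00 > Mon 21:00? ✓ → no.
H: start Wed 08:00 <= Mon 07:00? ✗; end Fri 19:00 <= Thu 00:00? ✗; end Fri 19:00 > Mon 21:00? ✓ → no.
V: start Wed 20:00 <= Mon 07:00? ✗; end Sat 13:00 <= Thu 00:00? ✗; end Sat 13:00 > Mon 21:00? ✓ → no.
W: start Fri 15:00 <= Mon 07:00? ✗; end Sat 09:00 <= Thu 00:00? ✗; end Sat 09:00 > Mon 21:00? ✓ → no.
Result: none.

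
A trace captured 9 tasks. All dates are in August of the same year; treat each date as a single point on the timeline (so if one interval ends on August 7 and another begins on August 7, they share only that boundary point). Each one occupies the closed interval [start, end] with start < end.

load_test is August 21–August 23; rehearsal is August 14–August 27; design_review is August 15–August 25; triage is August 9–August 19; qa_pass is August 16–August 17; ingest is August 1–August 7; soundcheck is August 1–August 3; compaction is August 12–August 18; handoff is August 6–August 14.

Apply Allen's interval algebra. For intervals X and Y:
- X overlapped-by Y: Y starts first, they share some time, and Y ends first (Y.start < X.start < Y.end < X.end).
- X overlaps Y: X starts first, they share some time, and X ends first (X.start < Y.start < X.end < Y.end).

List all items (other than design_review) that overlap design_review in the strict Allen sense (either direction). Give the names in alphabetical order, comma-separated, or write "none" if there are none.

Target design_review = [August 15, August 25].
compaction [August 12, August 18] → overlaps → yes.
handoff [August 6, August 14] → before → no.
ingest [August 1, August 7] → before → no.
load_test [August 21, August 23] → during → no.
qa_pass [August 16, August 17] → during → no.
rehearsal [August 14, August 27] → contains → no.
soundcheck [August 1, August 3] → before → no.
triage [August 9, August 19] → overlaps → yes.
Result: compaction, triage.

compaction, triage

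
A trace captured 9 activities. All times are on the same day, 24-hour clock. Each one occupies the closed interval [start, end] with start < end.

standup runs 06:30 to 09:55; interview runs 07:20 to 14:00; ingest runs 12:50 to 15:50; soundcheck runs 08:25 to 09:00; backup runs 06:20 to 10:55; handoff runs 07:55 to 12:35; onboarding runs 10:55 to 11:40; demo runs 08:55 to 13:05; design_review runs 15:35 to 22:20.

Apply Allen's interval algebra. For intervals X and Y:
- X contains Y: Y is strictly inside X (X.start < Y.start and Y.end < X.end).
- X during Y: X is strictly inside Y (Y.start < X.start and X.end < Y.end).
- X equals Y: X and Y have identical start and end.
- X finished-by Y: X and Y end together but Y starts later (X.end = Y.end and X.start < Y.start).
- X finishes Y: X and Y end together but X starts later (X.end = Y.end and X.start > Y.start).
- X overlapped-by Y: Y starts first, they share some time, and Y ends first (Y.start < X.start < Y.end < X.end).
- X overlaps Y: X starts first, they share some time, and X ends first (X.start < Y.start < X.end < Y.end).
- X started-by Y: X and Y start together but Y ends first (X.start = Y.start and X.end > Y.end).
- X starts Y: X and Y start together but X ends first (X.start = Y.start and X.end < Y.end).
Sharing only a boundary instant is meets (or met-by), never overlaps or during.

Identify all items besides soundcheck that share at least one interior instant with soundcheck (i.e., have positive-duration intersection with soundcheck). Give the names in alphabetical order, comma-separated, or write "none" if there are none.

backup, demo, handoff, interview, standup

Target soundcheck = [08:25, 09:00].
backup [06:20, 10:55] → contains → yes.
demo [08:55, 13:05] → overlapped-by → yes.
design_review [15:35, 22:20] → after → no.
handoff [07:55, 12:35] → contains → yes.
ingest [12:50, 15:50] → after → no.
interview [07:20, 14:00] → contains → yes.
onboarding [10:55, 11:40] → after → no.
standup [06:30, 09:55] → contains → yes.
Result: backup, demo, handoff, interview, standup.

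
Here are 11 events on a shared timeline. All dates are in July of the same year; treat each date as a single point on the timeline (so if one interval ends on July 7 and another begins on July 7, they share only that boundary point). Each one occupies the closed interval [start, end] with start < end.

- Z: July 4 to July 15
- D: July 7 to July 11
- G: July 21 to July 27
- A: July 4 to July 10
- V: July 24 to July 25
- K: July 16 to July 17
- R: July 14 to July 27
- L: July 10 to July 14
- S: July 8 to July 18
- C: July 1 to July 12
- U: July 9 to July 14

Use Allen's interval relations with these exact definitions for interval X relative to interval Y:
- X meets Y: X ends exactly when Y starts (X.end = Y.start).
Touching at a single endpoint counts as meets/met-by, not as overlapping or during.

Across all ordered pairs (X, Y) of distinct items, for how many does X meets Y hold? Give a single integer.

Checking all 110 ordered pairs for relation 'meets'; matching pairs in alphabetical order:
(A, L): A meets L ✓
(L, R): L meets R ✓
(U, R): U meets R ✓
Count: 3.

3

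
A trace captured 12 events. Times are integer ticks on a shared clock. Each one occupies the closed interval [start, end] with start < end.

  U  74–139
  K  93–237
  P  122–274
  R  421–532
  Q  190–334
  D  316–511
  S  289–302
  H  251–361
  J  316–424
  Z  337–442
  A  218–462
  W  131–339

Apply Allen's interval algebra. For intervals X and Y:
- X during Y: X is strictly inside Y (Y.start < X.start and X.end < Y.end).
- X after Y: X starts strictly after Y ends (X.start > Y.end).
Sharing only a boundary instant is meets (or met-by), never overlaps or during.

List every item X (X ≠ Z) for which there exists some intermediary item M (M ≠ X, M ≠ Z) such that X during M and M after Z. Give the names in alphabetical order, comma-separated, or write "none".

Target Z = [337, 442].
Intermediaries M with M after Z: none.
Union: none.

none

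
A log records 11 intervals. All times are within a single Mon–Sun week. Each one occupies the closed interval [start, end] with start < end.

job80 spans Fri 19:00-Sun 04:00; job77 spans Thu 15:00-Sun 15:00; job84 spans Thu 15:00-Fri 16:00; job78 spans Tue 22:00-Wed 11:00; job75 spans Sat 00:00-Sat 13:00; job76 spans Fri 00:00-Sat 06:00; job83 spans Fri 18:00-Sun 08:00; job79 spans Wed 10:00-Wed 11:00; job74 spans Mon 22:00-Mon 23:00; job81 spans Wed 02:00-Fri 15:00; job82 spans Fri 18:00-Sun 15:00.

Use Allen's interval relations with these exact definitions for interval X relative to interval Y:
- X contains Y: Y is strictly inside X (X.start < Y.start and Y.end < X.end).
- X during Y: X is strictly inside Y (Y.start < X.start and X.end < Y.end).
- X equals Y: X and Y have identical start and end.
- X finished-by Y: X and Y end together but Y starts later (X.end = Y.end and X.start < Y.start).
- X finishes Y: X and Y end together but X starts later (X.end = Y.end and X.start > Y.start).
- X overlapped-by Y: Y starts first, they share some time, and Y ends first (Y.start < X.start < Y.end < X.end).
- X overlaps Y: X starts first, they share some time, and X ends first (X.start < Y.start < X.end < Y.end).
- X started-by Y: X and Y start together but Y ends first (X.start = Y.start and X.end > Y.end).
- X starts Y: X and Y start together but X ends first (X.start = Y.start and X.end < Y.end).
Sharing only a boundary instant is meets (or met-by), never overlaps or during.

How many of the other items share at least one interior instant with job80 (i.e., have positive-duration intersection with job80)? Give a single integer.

5

Target job80 = [Fri 19:00, Sun 04:00].
job74 [Mon 22:00, Mon 23:00] → before → no.
job75 [Sat 00:00, Sat 13:00] → during → counts.
job76 [Fri 00:00, Sat 06:00] → overlaps → counts.
job77 [Thu 15:00, Sun 15:00] → contains → counts.
job78 [Tue 22:00, Wed 11:00] → before → no.
job79 [Wed 10:00, Wed 11:00] → before → no.
job81 [Wed 02:00, Fri 15:00] → before → no.
job82 [Fri 18:00, Sun 15:00] → contains → counts.
job83 [Fri 18:00, Sun 08:00] → contains → counts.
job84 [Thu 15:00, Fri 16:00] → before → no.
Total: 5.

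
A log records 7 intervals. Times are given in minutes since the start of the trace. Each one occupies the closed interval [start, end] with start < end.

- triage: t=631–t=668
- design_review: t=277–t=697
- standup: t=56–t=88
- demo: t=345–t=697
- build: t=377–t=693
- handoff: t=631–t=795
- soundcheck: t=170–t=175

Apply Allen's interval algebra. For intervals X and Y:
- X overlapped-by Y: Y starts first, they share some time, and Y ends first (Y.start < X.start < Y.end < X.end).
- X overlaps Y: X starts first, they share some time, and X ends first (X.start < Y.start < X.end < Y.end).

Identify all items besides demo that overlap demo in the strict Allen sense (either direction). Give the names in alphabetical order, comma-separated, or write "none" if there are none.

Target demo = [t=345, t=697].
build [t=377, t=693] → during → no.
design_review [t=277, t=697] → finished-by → no.
handoff [t=631, t=795] → overlapped-by → yes.
soundcheck [t=170, t=175] → before → no.
standup [t=56, t=88] → before → no.
triage [t=631, t=668] → during → no.
Result: handoff.

handoff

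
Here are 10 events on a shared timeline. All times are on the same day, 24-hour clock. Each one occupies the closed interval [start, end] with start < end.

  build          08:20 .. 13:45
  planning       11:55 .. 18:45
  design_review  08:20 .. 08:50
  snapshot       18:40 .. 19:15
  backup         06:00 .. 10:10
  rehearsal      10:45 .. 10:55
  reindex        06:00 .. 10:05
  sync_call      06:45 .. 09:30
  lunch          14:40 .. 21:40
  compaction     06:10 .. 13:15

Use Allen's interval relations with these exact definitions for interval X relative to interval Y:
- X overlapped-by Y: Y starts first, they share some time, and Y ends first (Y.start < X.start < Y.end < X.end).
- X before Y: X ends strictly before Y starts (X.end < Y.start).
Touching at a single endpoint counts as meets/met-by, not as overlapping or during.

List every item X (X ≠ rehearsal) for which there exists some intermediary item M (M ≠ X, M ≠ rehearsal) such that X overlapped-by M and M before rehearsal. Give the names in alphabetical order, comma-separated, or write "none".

Target rehearsal = [10:45, 10:55].
Intermediaries M with M before rehearsal: backup, design_review, reindex, sync_call.
Via backup — items with X overlapped-by backup: build, compaction.
Via design_review — items with X overlapped-by design_review: none.
Via reindex — items with X overlapped-by reindex: build, compaction.
Via sync_call — items with X overlapped-by sync_call: build.
Union: build, compaction.

build, compaction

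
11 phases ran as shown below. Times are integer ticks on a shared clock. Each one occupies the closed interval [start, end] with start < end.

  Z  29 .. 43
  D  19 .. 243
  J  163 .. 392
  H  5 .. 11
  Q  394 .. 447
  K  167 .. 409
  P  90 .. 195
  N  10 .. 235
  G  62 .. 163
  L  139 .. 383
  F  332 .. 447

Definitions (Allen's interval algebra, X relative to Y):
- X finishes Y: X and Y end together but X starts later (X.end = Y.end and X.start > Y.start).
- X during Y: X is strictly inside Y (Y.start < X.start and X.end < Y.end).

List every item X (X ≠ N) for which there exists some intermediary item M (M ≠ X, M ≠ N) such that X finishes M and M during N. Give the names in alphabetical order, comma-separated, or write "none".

Target N = [10, 235].
Intermediaries M with M during N: G, P, Z.
Via G — items with X finishes G: none.
Via P — items with X finishes P: none.
Via Z — items with X finishes Z: none.
Union: none.

none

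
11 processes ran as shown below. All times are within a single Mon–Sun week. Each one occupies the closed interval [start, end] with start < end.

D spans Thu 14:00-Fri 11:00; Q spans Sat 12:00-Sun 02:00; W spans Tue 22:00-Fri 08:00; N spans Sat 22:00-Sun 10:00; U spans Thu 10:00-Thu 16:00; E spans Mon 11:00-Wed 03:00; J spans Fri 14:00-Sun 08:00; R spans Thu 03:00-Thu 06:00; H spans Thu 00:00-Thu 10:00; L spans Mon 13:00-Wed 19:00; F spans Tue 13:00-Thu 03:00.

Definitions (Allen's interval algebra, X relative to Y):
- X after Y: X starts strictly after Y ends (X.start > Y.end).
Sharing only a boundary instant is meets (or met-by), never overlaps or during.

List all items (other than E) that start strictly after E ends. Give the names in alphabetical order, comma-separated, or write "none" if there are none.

D, H, J, N, Q, R, U

Target E = [Mon 11:00, Wed 03:00].
D [Thu 14:00, Fri 11:00] → after → yes.
F [Tue 13:00, Thu 03:00] → overlapped-by → no.
H [Thu 00:00, Thu 10:00] → after → yes.
J [Fri 14:00, Sun 08:00] → after → yes.
L [Mon 13:00, Wed 19:00] → overlapped-by → no.
N [Sat 22:00, Sun 10:00] → after → yes.
Q [Sat 12:00, Sun 02:00] → after → yes.
R [Thu 03:00, Thu 06:00] → after → yes.
U [Thu 10:00, Thu 16:00] → after → yes.
W [Tue 22:00, Fri 08:00] → overlapped-by → no.
Result: D, H, J, N, Q, R, U.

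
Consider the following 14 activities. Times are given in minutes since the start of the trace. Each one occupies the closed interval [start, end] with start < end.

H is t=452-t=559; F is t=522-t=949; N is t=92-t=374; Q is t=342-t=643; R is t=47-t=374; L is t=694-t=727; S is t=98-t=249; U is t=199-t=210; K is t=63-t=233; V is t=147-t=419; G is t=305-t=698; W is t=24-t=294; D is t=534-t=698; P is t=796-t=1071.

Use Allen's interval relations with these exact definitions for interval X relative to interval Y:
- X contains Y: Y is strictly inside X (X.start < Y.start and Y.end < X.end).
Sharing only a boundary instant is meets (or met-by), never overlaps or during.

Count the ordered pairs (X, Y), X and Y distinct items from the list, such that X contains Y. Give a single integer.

16

Checking all 182 ordered pairs for relation 'contains'; matching pairs in alphabetical order:
(F, D): F contains D ✓
(F, L): F contains L ✓
(G, H): G contains H ✓
(G, Q): G contains Q ✓
(K, U): K contains U ✓
(N, S): N contains S ✓
(N, U): N contains U ✓
(Q, H): Q contains H ✓
(R, K): R contains K ✓
(R, S): R contains S ✓
(R, U): R contains U ✓
(S, U): S contains U ✓
(V, U): V contains U ✓
(W, K): W contains K ✓
(W, S): W contains S ✓
(W, U): W contains U ✓
Count: 16.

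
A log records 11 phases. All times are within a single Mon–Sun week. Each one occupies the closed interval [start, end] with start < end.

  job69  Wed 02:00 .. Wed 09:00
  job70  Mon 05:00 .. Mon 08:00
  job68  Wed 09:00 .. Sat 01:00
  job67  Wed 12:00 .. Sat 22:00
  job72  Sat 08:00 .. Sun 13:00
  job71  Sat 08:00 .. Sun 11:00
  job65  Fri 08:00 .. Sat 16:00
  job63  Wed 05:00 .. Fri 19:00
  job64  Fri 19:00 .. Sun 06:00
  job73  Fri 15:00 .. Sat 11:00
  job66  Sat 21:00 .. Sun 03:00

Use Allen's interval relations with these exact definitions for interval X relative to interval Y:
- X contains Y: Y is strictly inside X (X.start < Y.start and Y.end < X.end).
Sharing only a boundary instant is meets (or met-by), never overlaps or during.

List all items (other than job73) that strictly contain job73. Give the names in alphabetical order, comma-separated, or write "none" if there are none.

Target job73 = [Fri 15:00, Sat 11:00].
job63 [Wed 05:00, Fri 19:00] → overlaps → no.
job64 [Fri 19:00, Sun 06:00] → overlapped-by → no.
job65 [Fri 08:00, Sat 16:00] → contains → yes.
job66 [Sat 21:00, Sun 03:00] → after → no.
job67 [Wed 12:00, Sat 22:00] → contains → yes.
job68 [Wed 09:00, Sat 01:00] → overlaps → no.
job69 [Wed 02:00, Wed 09:00] → before → no.
job70 [Mon 05:00, Mon 08:00] → before → no.
job71 [Sat 08:00, Sun 11:00] → overlapped-by → no.
job72 [Sat 08:00, Sun 13:00] → overlapped-by → no.
Result: job65, job67.

job65, job67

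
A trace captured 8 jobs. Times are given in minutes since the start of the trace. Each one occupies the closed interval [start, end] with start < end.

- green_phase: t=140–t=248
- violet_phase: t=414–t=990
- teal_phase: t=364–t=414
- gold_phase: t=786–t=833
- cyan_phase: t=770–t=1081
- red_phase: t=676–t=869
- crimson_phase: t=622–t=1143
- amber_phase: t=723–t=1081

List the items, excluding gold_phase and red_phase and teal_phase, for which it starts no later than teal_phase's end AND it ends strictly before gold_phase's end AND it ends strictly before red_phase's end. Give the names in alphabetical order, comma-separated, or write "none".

green_phase

Conditions: its start is no later than teal_phase's end (X.start <= t=414) AND its end is strictly before gold_phase's end (X.end < t=833) AND its end is strictly before red_phase's end (X.end < t=869).
amber_phase: start t=723 <= t=414? ✗; end t=1081 < t=833? ✗; end t=1081 < t=869? ✗ → no.
crimson_phase: start t=622 <= t=414? ✗; end t=1143 < t=833? ✗; end t=1143 < t=869? ✗ → no.
cyan_phase: start t=770 <= t=414? ✗; end t=1081 < t=833? ✗; end t=1081 < t=869? ✗ → no.
green_phase: start t=140 <= t=414? ✓; end t=248 < t=833? ✓; end t=248 < t=869? ✓ → yes.
violet_phase: start t=414 <= t=414? ✓; end t=990 < t=833? ✗; end t=990 < t=869? ✗ → no.
Result: green_phase.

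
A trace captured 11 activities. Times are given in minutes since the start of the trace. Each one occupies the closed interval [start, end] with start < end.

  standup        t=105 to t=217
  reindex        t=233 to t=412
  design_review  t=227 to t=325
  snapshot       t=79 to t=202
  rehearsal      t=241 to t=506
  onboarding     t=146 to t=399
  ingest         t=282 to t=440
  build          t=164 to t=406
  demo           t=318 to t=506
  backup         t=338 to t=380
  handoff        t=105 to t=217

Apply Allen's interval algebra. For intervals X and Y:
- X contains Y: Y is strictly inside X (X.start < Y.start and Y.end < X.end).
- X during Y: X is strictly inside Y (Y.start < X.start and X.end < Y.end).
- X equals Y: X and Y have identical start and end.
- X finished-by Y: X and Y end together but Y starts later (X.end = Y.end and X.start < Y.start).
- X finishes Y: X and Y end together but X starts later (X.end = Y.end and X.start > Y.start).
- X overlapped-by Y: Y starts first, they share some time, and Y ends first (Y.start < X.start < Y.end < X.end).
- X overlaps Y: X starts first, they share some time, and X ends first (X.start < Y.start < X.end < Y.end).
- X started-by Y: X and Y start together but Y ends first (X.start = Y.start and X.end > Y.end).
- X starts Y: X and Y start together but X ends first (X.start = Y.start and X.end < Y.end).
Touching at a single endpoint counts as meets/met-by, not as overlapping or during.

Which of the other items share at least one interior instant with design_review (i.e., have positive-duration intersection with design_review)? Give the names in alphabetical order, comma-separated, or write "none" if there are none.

build, demo, ingest, onboarding, rehearsal, reindex

Target design_review = [t=227, t=325].
backup [t=338, t=380] → after → no.
build [t=164, t=406] → contains → yes.
demo [t=318, t=506] → overlapped-by → yes.
handoff [t=105, t=217] → before → no.
ingest [t=282, t=440] → overlapped-by → yes.
onboarding [t=146, t=399] → contains → yes.
rehearsal [t=241, t=506] → overlapped-by → yes.
reindex [t=233, t=412] → overlapped-by → yes.
snapshot [t=79, t=202] → before → no.
standup [t=105, t=217] → before → no.
Result: build, demo, ingest, onboarding, rehearsal, reindex.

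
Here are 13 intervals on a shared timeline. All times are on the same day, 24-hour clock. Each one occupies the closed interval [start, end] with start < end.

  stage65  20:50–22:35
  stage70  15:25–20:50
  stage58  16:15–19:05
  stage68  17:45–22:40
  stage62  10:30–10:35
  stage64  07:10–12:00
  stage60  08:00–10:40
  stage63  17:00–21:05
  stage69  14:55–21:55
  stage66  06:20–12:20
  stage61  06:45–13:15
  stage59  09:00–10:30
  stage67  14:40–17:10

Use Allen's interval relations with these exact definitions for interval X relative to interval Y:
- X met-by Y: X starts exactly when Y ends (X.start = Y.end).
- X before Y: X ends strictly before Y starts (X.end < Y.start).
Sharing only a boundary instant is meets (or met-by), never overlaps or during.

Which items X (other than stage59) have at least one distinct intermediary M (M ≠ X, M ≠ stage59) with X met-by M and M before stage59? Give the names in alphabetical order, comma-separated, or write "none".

Target stage59 = [09:00, 10:30].
Intermediaries M with M before stage59: none.
Union: none.

none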